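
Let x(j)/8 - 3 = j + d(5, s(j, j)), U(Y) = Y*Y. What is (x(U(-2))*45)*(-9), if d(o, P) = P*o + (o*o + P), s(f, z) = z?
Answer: -181440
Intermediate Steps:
U(Y) = Y**2
d(o, P) = P + o**2 + P*o (d(o, P) = P*o + (o**2 + P) = P*o + (P + o**2) = P + o**2 + P*o)
x(j) = 224 + 56*j (x(j) = 24 + 8*(j + (j + 5**2 + j*5)) = 24 + 8*(j + (j + 25 + 5*j)) = 24 + 8*(j + (25 + 6*j)) = 24 + 8*(25 + 7*j) = 24 + (200 + 56*j) = 224 + 56*j)
(x(U(-2))*45)*(-9) = ((224 + 56*(-2)**2)*45)*(-9) = ((224 + 56*4)*45)*(-9) = ((224 + 224)*45)*(-9) = (448*45)*(-9) = 20160*(-9) = -181440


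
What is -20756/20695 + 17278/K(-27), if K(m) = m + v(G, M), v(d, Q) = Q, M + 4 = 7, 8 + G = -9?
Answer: -179033177/248340 ≈ -720.92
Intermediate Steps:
G = -17 (G = -8 - 9 = -17)
M = 3 (M = -4 + 7 = 3)
K(m) = 3 + m (K(m) = m + 3 = 3 + m)
-20756/20695 + 17278/K(-27) = -20756/20695 + 17278/(3 - 27) = -20756*1/20695 + 17278/(-24) = -20756/20695 + 17278*(-1/24) = -20756/20695 - 8639/12 = -179033177/248340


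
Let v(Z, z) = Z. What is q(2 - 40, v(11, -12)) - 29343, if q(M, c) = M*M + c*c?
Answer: -27778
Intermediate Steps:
q(M, c) = M² + c²
q(2 - 40, v(11, -12)) - 29343 = ((2 - 40)² + 11²) - 29343 = ((-38)² + 121) - 29343 = (1444 + 121) - 29343 = 1565 - 29343 = -27778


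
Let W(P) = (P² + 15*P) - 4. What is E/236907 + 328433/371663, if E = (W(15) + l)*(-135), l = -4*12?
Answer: 6426513749/9783285149 ≈ 0.65689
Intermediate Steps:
W(P) = -4 + P² + 15*P
l = -48
E = -53730 (E = ((-4 + 15² + 15*15) - 48)*(-135) = ((-4 + 225 + 225) - 48)*(-135) = (446 - 48)*(-135) = 398*(-135) = -53730)
E/236907 + 328433/371663 = -53730/236907 + 328433/371663 = -53730*1/236907 + 328433*(1/371663) = -5970/26323 + 328433/371663 = 6426513749/9783285149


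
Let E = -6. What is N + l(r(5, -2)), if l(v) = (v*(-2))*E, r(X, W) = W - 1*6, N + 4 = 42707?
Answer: 42607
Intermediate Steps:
N = 42703 (N = -4 + 42707 = 42703)
r(X, W) = -6 + W (r(X, W) = W - 6 = -6 + W)
l(v) = 12*v (l(v) = (v*(-2))*(-6) = -2*v*(-6) = 12*v)
N + l(r(5, -2)) = 42703 + 12*(-6 - 2) = 42703 + 12*(-8) = 42703 - 96 = 42607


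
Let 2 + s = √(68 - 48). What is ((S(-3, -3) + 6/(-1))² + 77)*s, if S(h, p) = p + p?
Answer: -442 + 442*√5 ≈ 546.34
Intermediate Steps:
S(h, p) = 2*p
s = -2 + 2*√5 (s = -2 + √(68 - 48) = -2 + √20 = -2 + 2*√5 ≈ 2.4721)
((S(-3, -3) + 6/(-1))² + 77)*s = ((2*(-3) + 6/(-1))² + 77)*(-2 + 2*√5) = ((-6 + 6*(-1))² + 77)*(-2 + 2*√5) = ((-6 - 6)² + 77)*(-2 + 2*√5) = ((-12)² + 77)*(-2 + 2*√5) = (144 + 77)*(-2 + 2*√5) = 221*(-2 + 2*√5) = -442 + 442*√5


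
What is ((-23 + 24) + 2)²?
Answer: 9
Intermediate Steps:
((-23 + 24) + 2)² = (1 + 2)² = 3² = 9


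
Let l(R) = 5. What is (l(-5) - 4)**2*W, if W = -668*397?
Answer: -265196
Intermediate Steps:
W = -265196
(l(-5) - 4)**2*W = (5 - 4)**2*(-265196) = 1**2*(-265196) = 1*(-265196) = -265196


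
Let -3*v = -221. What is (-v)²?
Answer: 48841/9 ≈ 5426.8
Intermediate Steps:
v = 221/3 (v = -⅓*(-221) = 221/3 ≈ 73.667)
(-v)² = (-1*221/3)² = (-221/3)² = 48841/9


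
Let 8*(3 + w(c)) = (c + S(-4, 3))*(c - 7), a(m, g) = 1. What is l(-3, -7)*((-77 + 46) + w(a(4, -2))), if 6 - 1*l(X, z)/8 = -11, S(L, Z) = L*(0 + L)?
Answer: -6358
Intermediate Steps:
S(L, Z) = L² (S(L, Z) = L*L = L²)
l(X, z) = 136 (l(X, z) = 48 - 8*(-11) = 48 + 88 = 136)
w(c) = -3 + (-7 + c)*(16 + c)/8 (w(c) = -3 + ((c + (-4)²)*(c - 7))/8 = -3 + ((c + 16)*(-7 + c))/8 = -3 + ((16 + c)*(-7 + c))/8 = -3 + ((-7 + c)*(16 + c))/8 = -3 + (-7 + c)*(16 + c)/8)
l(-3, -7)*((-77 + 46) + w(a(4, -2))) = 136*((-77 + 46) + (-17 + (⅛)*1² + (9/8)*1)) = 136*(-31 + (-17 + (⅛)*1 + 9/8)) = 136*(-31 + (-17 + ⅛ + 9/8)) = 136*(-31 - 63/4) = 136*(-187/4) = -6358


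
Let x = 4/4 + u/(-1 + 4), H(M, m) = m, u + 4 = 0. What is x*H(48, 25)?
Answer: -25/3 ≈ -8.3333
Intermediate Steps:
u = -4 (u = -4 + 0 = -4)
x = -⅓ (x = 4/4 - 4/(-1 + 4) = 4*(¼) - 4/3 = 1 - 4*⅓ = 1 - 4/3 = -⅓ ≈ -0.33333)
x*H(48, 25) = -⅓*25 = -25/3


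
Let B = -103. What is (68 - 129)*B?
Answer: 6283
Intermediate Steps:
(68 - 129)*B = (68 - 129)*(-103) = -61*(-103) = 6283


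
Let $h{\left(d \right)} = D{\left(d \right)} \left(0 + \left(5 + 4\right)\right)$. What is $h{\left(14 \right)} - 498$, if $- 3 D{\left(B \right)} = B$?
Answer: $-540$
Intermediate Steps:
$D{\left(B \right)} = - \frac{B}{3}$
$h{\left(d \right)} = - 3 d$ ($h{\left(d \right)} = - \frac{d}{3} \left(0 + \left(5 + 4\right)\right) = - \frac{d}{3} \left(0 + 9\right) = - \frac{d}{3} \cdot 9 = - 3 d$)
$h{\left(14 \right)} - 498 = \left(-3\right) 14 - 498 = -42 - 498 = -540$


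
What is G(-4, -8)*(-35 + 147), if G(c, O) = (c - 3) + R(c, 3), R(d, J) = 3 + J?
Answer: -112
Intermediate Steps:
G(c, O) = 3 + c (G(c, O) = (c - 3) + (3 + 3) = (-3 + c) + 6 = 3 + c)
G(-4, -8)*(-35 + 147) = (3 - 4)*(-35 + 147) = -1*112 = -112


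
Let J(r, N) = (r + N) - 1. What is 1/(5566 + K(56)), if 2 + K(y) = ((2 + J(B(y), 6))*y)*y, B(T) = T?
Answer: 1/203132 ≈ 4.9229e-6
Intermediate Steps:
J(r, N) = -1 + N + r (J(r, N) = (N + r) - 1 = -1 + N + r)
K(y) = -2 + y**2*(7 + y) (K(y) = -2 + ((2 + (-1 + 6 + y))*y)*y = -2 + ((2 + (5 + y))*y)*y = -2 + ((7 + y)*y)*y = -2 + (y*(7 + y))*y = -2 + y**2*(7 + y))
1/(5566 + K(56)) = 1/(5566 + (-2 + 56**3 + 7*56**2)) = 1/(5566 + (-2 + 175616 + 7*3136)) = 1/(5566 + (-2 + 175616 + 21952)) = 1/(5566 + 197566) = 1/203132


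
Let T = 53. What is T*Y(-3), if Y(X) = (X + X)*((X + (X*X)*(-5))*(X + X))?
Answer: -91584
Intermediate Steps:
Y(X) = 4*X²*(X - 5*X²) (Y(X) = (2*X)*((X + X²*(-5))*(2*X)) = (2*X)*((X - 5*X²)*(2*X)) = (2*X)*(2*X*(X - 5*X²)) = 4*X²*(X - 5*X²))
T*Y(-3) = 53*((-3)³*(4 - 20*(-3))) = 53*(-27*(4 + 60)) = 53*(-27*64) = 53*(-1728) = -91584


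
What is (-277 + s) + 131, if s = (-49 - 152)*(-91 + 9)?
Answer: 16336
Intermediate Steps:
s = 16482 (s = -201*(-82) = 16482)
(-277 + s) + 131 = (-277 + 16482) + 131 = 16205 + 131 = 16336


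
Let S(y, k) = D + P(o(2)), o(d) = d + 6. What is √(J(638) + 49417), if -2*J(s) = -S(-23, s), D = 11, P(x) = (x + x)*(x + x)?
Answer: √198202/2 ≈ 222.60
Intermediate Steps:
o(d) = 6 + d
P(x) = 4*x² (P(x) = (2*x)*(2*x) = 4*x²)
S(y, k) = 267 (S(y, k) = 11 + 4*(6 + 2)² = 11 + 4*8² = 11 + 4*64 = 11 + 256 = 267)
J(s) = 267/2 (J(s) = -(-1)*267/2 = -½*(-267) = 267/2)
√(J(638) + 49417) = √(267/2 + 49417) = √(99101/2) = √198202/2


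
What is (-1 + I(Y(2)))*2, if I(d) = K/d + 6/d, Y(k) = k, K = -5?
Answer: -1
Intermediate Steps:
I(d) = 1/d (I(d) = -5/d + 6/d = 1/d)
(-1 + I(Y(2)))*2 = (-1 + 1/2)*2 = -1/2*2 = -1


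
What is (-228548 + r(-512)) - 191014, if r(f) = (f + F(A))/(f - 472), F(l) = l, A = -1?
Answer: -137616165/328 ≈ -4.1956e+5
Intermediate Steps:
r(f) = (-1 + f)/(-472 + f) (r(f) = (f - 1)/(f - 472) = (-1 + f)/(-472 + f))
(-228548 + r(-512)) - 191014 = (-228548 + (-1 - 512)/(-472 - 512)) - 191014 = (-228548 - 513/(-984)) - 191014 = (-228548 - 1/984*(-513)) - 191014 = (-228548 + 171/328) - 191014 = -74963573/328 - 191014 = -137616165/328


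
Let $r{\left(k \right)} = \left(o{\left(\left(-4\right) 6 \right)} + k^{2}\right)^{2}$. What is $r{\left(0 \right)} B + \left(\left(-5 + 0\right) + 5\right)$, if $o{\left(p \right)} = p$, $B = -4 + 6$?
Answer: $1152$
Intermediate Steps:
$B = 2$
$r{\left(k \right)} = \left(-24 + k^{2}\right)^{2}$ ($r{\left(k \right)} = \left(\left(-4\right) 6 + k^{2}\right)^{2} = \left(-24 + k^{2}\right)^{2}$)
$r{\left(0 \right)} B + \left(\left(-5 + 0\right) + 5\right) = \left(-24 + 0^{2}\right)^{2} \cdot 2 + \left(\left(-5 + 0\right) + 5\right) = \left(-24 + 0\right)^{2} \cdot 2 + \left(-5 + 5\right) = \left(-24\right)^{2} \cdot 2 + 0 = 576 \cdot 2 + 0 = 1152 + 0 = 1152$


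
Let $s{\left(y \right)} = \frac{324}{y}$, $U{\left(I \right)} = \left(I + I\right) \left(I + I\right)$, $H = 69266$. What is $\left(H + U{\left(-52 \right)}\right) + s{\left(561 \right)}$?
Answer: $\frac{14975442}{187} \approx 80083.0$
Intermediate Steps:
$U{\left(I \right)} = 4 I^{2}$ ($U{\left(I \right)} = 2 I 2 I = 4 I^{2}$)
$\left(H + U{\left(-52 \right)}\right) + s{\left(561 \right)} = \left(69266 + 4 \left(-52\right)^{2}\right) + \frac{324}{561} = \left(69266 + 4 \cdot 2704\right) + 324 \cdot \frac{1}{561} = \left(69266 + 10816\right) + \frac{108}{187} = 80082 + \frac{108}{187} = \frac{14975442}{187}$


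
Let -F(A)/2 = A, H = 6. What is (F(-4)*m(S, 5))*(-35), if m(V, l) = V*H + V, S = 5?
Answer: -9800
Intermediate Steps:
F(A) = -2*A
m(V, l) = 7*V (m(V, l) = V*6 + V = 6*V + V = 7*V)
(F(-4)*m(S, 5))*(-35) = ((-2*(-4))*(7*5))*(-35) = (8*35)*(-35) = 280*(-35) = -9800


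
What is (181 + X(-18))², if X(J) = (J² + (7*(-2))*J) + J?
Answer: 546121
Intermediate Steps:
X(J) = J² - 13*J (X(J) = (J² - 14*J) + J = J² - 13*J)
(181 + X(-18))² = (181 - 18*(-13 - 18))² = (181 - 18*(-31))² = (181 + 558)² = 739² = 546121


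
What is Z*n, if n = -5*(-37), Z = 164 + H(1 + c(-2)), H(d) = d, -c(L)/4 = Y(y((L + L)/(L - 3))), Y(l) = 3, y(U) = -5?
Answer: 28305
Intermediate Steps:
c(L) = -12 (c(L) = -4*3 = -12)
Z = 153 (Z = 164 + (1 - 12) = 164 - 11 = 153)
n = 185 (n = -1*(-185) = 185)
Z*n = 153*185 = 28305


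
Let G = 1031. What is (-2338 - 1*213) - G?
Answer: -3582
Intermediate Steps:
(-2338 - 1*213) - G = (-2338 - 1*213) - 1*1031 = (-2338 - 213) - 1031 = -2551 - 1031 = -3582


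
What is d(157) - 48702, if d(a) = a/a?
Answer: -48701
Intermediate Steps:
d(a) = 1
d(157) - 48702 = 1 - 48702 = -48701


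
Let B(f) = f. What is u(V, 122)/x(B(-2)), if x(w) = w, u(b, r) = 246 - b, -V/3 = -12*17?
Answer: 183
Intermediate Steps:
V = 612 (V = -(-36)*17 = -3*(-204) = 612)
u(V, 122)/x(B(-2)) = (246 - 1*612)/(-2) = (246 - 612)*(-½) = -366*(-½) = 183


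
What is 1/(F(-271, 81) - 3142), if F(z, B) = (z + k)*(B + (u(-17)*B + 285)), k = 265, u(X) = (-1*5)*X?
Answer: -1/46648 ≈ -2.1437e-5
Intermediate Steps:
u(X) = -5*X
F(z, B) = (265 + z)*(285 + 86*B) (F(z, B) = (z + 265)*(B + ((-5*(-17))*B + 285)) = (265 + z)*(B + (85*B + 285)) = (265 + z)*(B + (285 + 85*B)) = (265 + z)*(285 + 86*B))
1/(F(-271, 81) - 3142) = 1/((75525 + 285*(-271) + 22790*81 + 86*81*(-271)) - 3142) = 1/((75525 - 77235 + 1845990 - 1887786) - 3142) = 1/(-43506 - 3142) = 1/(-46648) = -1/46648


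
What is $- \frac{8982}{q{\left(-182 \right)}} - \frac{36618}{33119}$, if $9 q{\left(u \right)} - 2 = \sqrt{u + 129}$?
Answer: $\frac{6 \left(- 6103 \sqrt{53} + 446224493 i\right)}{33119 \left(\sqrt{53} - 2 i\right)} \approx -2837.5 + 10325.0 i$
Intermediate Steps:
$q{\left(u \right)} = \frac{2}{9} + \frac{\sqrt{129 + u}}{9}$ ($q{\left(u \right)} = \frac{2}{9} + \frac{\sqrt{u + 129}}{9} = \frac{2}{9} + \frac{\sqrt{129 + u}}{9}$)
$- \frac{8982}{q{\left(-182 \right)}} - \frac{36618}{33119} = - \frac{8982}{\frac{2}{9} + \frac{\sqrt{129 - 182}}{9}} - \frac{36618}{33119} = - \frac{8982}{\frac{2}{9} + \frac{\sqrt{-53}}{9}} - \frac{36618}{33119} = - \frac{8982}{\frac{2}{9} + \frac{i \sqrt{53}}{9}} - \frac{36618}{33119} = - \frac{36618}{33119} - \frac{8982}{\frac{2}{9} + \frac{i \sqrt{53}}{9}}$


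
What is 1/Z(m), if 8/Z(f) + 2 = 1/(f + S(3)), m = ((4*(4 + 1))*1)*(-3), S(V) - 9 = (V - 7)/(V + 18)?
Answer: -2171/8600 ≈ -0.25244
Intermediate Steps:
S(V) = 9 + (-7 + V)/(18 + V) (S(V) = 9 + (V - 7)/(V + 18) = 9 + (-7 + V)/(18 + V))
m = -60 (m = ((4*5)*1)*(-3) = (20*1)*(-3) = 20*(-3) = -60)
Z(f) = 8/(-2 + 1/(185/21 + f)) (Z(f) = 8/(-2 + 1/(f + 5*(31 + 2*3)/(18 + 3))) = 8/(-2 + 1/(f + 5*(31 + 6)/21)) = 8/(-2 + 1/(f + 5*(1/21)*37)) = 8/(-2 + 1/(f + 185/21)) = 8/(-2 + 1/(185/21 + f)))
1/Z(m) = 1/(8*(-185 - 21*(-60))/(349 + 42*(-60))) = 1/(8*(-185 + 1260)/(349 - 2520)) = 1/(8*1075/(-2171)) = 1/(8*(-1/2171)*1075) = 1/(-8600/2171) = -2171/8600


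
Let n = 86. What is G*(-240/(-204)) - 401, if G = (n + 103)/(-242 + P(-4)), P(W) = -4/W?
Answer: -1646677/4097 ≈ -401.92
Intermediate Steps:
G = -189/241 (G = (86 + 103)/(-242 - 4/(-4)) = 189/(-242 - 4*(-1/4)) = 189/(-242 + 1) = 189/(-241) = 189*(-1/241) = -189/241 ≈ -0.78423)
G*(-240/(-204)) - 401 = -(-45360)/(241*(-204)) - 401 = -(-45360)*(-1)/(241*204) - 401 = -189/241*20/17 - 401 = -3780/4097 - 401 = -1646677/4097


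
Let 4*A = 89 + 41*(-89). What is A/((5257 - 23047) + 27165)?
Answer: -178/1875 ≈ -0.094933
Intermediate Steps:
A = -890 (A = (89 + 41*(-89))/4 = (89 - 3649)/4 = (¼)*(-3560) = -890)
A/((5257 - 23047) + 27165) = -890/((5257 - 23047) + 27165) = -890/(-17790 + 27165) = -890/9375 = -890*1/9375 = -178/1875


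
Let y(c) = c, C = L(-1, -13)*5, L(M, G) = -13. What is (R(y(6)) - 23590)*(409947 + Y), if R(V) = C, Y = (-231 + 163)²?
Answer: -9806677005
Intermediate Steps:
Y = 4624 (Y = (-68)² = 4624)
C = -65 (C = -13*5 = -65)
R(V) = -65
(R(y(6)) - 23590)*(409947 + Y) = (-65 - 23590)*(409947 + 4624) = -23655*414571 = -9806677005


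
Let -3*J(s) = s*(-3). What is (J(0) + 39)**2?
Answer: 1521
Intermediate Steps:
J(s) = s (J(s) = -s*(-3)/3 = -(-1)*s = s)
(J(0) + 39)**2 = (0 + 39)**2 = 39**2 = 1521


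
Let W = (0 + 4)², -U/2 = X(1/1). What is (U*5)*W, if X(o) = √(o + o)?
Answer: -160*√2 ≈ -226.27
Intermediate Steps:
X(o) = √2*√o (X(o) = √(2*o) = √2*√o)
U = -2*√2 (U = -2*√2*√(1/1) = -2*√2*√1 = -2*√2 ≈ -2.8284)
W = 16 (W = 4² = 16)
(U*5)*W = (-2*√2*5)*16 = -10*√2*16 = -160*√2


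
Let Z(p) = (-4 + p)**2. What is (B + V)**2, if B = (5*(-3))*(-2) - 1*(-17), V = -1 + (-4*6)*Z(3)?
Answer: 484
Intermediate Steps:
V = -25 (V = -1 + (-4*6)*(-4 + 3)**2 = -1 - 24*(-1)**2 = -1 - 24*1 = -1 - 24 = -25)
B = 47 (B = -15*(-2) + 17 = 30 + 17 = 47)
(B + V)**2 = (47 - 25)**2 = 22**2 = 484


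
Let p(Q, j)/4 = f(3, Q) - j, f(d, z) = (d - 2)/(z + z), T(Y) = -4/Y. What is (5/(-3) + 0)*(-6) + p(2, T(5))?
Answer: 71/5 ≈ 14.200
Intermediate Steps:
f(d, z) = (-2 + d)/(2*z) (f(d, z) = (-2 + d)/((2*z)) = (-2 + d)*(1/(2*z)) = (-2 + d)/(2*z))
p(Q, j) = -4*j + 2/Q (p(Q, j) = 4*((-2 + 3)/(2*Q) - j) = 4*((½)*1/Q - j) = 4*(1/(2*Q) - j) = -4*j + 2/Q)
(5/(-3) + 0)*(-6) + p(2, T(5)) = (5/(-3) + 0)*(-6) + (-(-16)/5 + 2/2) = (-⅓*5 + 0)*(-6) + (-(-16)/5 + 2*(½)) = (-5/3 + 0)*(-6) + (-4*(-⅘) + 1) = -5/3*(-6) + (16/5 + 1) = 10 + 21/5 = 71/5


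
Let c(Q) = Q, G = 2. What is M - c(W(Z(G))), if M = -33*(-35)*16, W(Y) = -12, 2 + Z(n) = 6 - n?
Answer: 18492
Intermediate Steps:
Z(n) = 4 - n (Z(n) = -2 + (6 - n) = 4 - n)
M = 18480 (M = 1155*16 = 18480)
M - c(W(Z(G))) = 18480 - 1*(-12) = 18480 + 12 = 18492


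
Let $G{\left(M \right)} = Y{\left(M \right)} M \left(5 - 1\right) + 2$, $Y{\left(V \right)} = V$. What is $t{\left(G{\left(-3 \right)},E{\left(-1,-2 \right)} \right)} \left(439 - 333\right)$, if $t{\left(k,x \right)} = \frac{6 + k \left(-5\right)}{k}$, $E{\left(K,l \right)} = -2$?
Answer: $- \frac{9752}{19} \approx -513.26$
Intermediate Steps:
$G{\left(M \right)} = 2 + 4 M^{2}$ ($G{\left(M \right)} = M M \left(5 - 1\right) + 2 = M M 4 + 2 = M 4 M + 2 = 4 M^{2} + 2 = 2 + 4 M^{2}$)
$t{\left(k,x \right)} = \frac{6 - 5 k}{k}$
$t{\left(G{\left(-3 \right)},E{\left(-1,-2 \right)} \right)} \left(439 - 333\right) = \left(-5 + \frac{6}{2 + 4 \left(-3\right)^{2}}\right) \left(439 - 333\right) = \left(-5 + \frac{6}{2 + 4 \cdot 9}\right) 106 = \left(-5 + \frac{6}{2 + 36}\right) 106 = \left(-5 + \frac{6}{38}\right) 106 = \left(-5 + 6 \cdot \frac{1}{38}\right) 106 = \left(-5 + \frac{3}{19}\right) 106 = \left(- \frac{92}{19}\right) 106 = - \frac{9752}{19}$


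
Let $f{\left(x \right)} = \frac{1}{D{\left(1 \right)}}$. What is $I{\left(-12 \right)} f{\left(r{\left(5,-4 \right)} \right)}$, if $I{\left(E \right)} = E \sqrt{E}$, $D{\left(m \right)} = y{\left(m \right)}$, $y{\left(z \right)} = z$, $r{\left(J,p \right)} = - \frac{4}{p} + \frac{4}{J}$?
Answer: $- 24 i \sqrt{3} \approx - 41.569 i$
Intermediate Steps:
$D{\left(m \right)} = m$
$I{\left(E \right)} = E^{\frac{3}{2}}$
$f{\left(x \right)} = 1$ ($f{\left(x \right)} = 1^{-1} = 1$)
$I{\left(-12 \right)} f{\left(r{\left(5,-4 \right)} \right)} = \left(-12\right)^{\frac{3}{2}} \cdot 1 = - 24 i \sqrt{3} \cdot 1 = - 24 i \sqrt{3}$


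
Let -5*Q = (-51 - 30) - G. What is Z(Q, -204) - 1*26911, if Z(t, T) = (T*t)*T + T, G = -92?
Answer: -593351/5 ≈ -1.1867e+5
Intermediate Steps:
Q = -11/5 (Q = -((-51 - 30) - 1*(-92))/5 = -(-81 + 92)/5 = -1/5*11 = -11/5 ≈ -2.2000)
Z(t, T) = T + t*T**2 (Z(t, T) = t*T**2 + T = T + t*T**2)
Z(Q, -204) - 1*26911 = -204*(1 - 204*(-11/5)) - 1*26911 = -204*(1 + 2244/5) - 26911 = -204*2249/5 - 26911 = -458796/5 - 26911 = -593351/5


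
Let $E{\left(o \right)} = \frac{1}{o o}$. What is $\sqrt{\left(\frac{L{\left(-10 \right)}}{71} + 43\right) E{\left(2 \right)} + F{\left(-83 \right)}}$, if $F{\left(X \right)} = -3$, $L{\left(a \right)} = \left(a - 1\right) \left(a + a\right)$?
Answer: $\frac{3 \sqrt{19099}}{142} \approx 2.9197$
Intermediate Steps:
$E{\left(o \right)} = \frac{1}{o^{2}}$
$L{\left(a \right)} = 2 a \left(-1 + a\right)$ ($L{\left(a \right)} = \left(-1 + a\right) 2 a = 2 a \left(-1 + a\right)$)
$\sqrt{\left(\frac{L{\left(-10 \right)}}{71} + 43\right) E{\left(2 \right)} + F{\left(-83 \right)}} = \sqrt{\frac{\frac{2 \left(-10\right) \left(-1 - 10\right)}{71} + 43}{4} - 3} = \sqrt{\left(2 \left(-10\right) \left(-11\right) \frac{1}{71} + 43\right) \frac{1}{4} - 3} = \sqrt{\left(220 \cdot \frac{1}{71} + 43\right) \frac{1}{4} - 3} = \sqrt{\left(\frac{220}{71} + 43\right) \frac{1}{4} - 3} = \sqrt{\frac{3273}{71} \cdot \frac{1}{4} - 3} = \sqrt{\frac{3273}{284} - 3} = \sqrt{\frac{2421}{284}} = \frac{3 \sqrt{19099}}{142}$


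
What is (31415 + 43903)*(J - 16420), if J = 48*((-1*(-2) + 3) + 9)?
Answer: -1186107864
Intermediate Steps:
J = 672 (J = 48*((2 + 3) + 9) = 48*(5 + 9) = 48*14 = 672)
(31415 + 43903)*(J - 16420) = (31415 + 43903)*(672 - 16420) = 75318*(-15748) = -1186107864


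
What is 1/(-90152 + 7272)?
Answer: -1/82880 ≈ -1.2066e-5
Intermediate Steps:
1/(-90152 + 7272) = 1/(-82880) = -1/82880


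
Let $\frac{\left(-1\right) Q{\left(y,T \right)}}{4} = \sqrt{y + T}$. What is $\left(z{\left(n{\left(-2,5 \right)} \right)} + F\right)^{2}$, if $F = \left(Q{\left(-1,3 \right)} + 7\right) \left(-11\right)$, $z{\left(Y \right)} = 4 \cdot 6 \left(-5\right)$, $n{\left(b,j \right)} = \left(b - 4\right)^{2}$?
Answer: $42681 - 17336 \sqrt{2} \approx 18164.0$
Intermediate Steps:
$n{\left(b,j \right)} = \left(-4 + b\right)^{2}$
$z{\left(Y \right)} = -120$ ($z{\left(Y \right)} = 24 \left(-5\right) = -120$)
$Q{\left(y,T \right)} = - 4 \sqrt{T + y}$ ($Q{\left(y,T \right)} = - 4 \sqrt{y + T} = - 4 \sqrt{T + y}$)
$F = -77 + 44 \sqrt{2}$ ($F = \left(- 4 \sqrt{3 - 1} + 7\right) \left(-11\right) = \left(- 4 \sqrt{2} + 7\right) \left(-11\right) = \left(7 - 4 \sqrt{2}\right) \left(-11\right) = -77 + 44 \sqrt{2} \approx -14.775$)
$\left(z{\left(n{\left(-2,5 \right)} \right)} + F\right)^{2} = \left(-120 - \left(77 - 44 \sqrt{2}\right)\right)^{2} = \left(-197 + 44 \sqrt{2}\right)^{2}$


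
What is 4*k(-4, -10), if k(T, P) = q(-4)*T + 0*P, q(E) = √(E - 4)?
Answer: -32*I*√2 ≈ -45.255*I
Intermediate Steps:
q(E) = √(-4 + E)
k(T, P) = 2*I*T*√2 (k(T, P) = √(-4 - 4)*T + 0*P = √(-8)*T + 0 = (2*I*√2)*T + 0 = 2*I*T*√2 + 0 = 2*I*T*√2)
4*k(-4, -10) = 4*(2*I*(-4)*√2) = 4*(-8*I*√2) = -32*I*√2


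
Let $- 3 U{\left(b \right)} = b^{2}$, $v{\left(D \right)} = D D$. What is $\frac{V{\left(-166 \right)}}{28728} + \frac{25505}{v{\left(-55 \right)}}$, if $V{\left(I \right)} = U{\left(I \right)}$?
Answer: $\frac{105738301}{13035330} \approx 8.1117$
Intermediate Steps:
$v{\left(D \right)} = D^{2}$
$U{\left(b \right)} = - \frac{b^{2}}{3}$
$V{\left(I \right)} = - \frac{I^{2}}{3}$
$\frac{V{\left(-166 \right)}}{28728} + \frac{25505}{v{\left(-55 \right)}} = \frac{\left(- \frac{1}{3}\right) \left(-166\right)^{2}}{28728} + \frac{25505}{\left(-55\right)^{2}} = \left(- \frac{1}{3}\right) 27556 \cdot \frac{1}{28728} + \frac{25505}{3025} = \left(- \frac{27556}{3}\right) \frac{1}{28728} + 25505 \cdot \frac{1}{3025} = - \frac{6889}{21546} + \frac{5101}{605} = \frac{105738301}{13035330}$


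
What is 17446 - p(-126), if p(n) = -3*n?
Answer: 17068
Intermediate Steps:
17446 - p(-126) = 17446 - (-3)*(-126) = 17446 - 1*378 = 17446 - 378 = 17068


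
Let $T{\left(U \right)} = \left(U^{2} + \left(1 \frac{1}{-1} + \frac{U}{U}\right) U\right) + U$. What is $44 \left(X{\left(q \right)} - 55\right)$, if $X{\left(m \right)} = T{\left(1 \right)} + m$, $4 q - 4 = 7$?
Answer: $-2211$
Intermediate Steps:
$T{\left(U \right)} = U + U^{2}$ ($T{\left(U \right)} = \left(U^{2} + \left(1 \left(-1\right) + 1\right) U\right) + U = \left(U^{2} + \left(-1 + 1\right) U\right) + U = \left(U^{2} + 0 U\right) + U = \left(U^{2} + 0\right) + U = U^{2} + U = U + U^{2}$)
$q = \frac{11}{4}$ ($q = 1 + \frac{1}{4} \cdot 7 = 1 + \frac{7}{4} = \frac{11}{4} \approx 2.75$)
$X{\left(m \right)} = 2 + m$ ($X{\left(m \right)} = 1 \left(1 + 1\right) + m = 1 \cdot 2 + m = 2 + m$)
$44 \left(X{\left(q \right)} - 55\right) = 44 \left(\left(2 + \frac{11}{4}\right) - 55\right) = 44 \left(\frac{19}{4} - 55\right) = 44 \left(- \frac{201}{4}\right) = -2211$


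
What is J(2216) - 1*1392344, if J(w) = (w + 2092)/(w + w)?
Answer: -1542716075/1108 ≈ -1.3923e+6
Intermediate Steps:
J(w) = (2092 + w)/(2*w) (J(w) = (2092 + w)/((2*w)) = (2092 + w)*(1/(2*w)) = (2092 + w)/(2*w))
J(2216) - 1*1392344 = (1/2)*(2092 + 2216)/2216 - 1*1392344 = (1/2)*(1/2216)*4308 - 1392344 = 1077/1108 - 1392344 = -1542716075/1108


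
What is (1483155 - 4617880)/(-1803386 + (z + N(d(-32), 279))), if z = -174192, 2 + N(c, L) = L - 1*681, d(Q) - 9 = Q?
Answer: 3134725/1977982 ≈ 1.5848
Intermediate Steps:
d(Q) = 9 + Q
N(c, L) = -683 + L (N(c, L) = -2 + (L - 1*681) = -2 + (L - 681) = -2 + (-681 + L) = -683 + L)
(1483155 - 4617880)/(-1803386 + (z + N(d(-32), 279))) = (1483155 - 4617880)/(-1803386 + (-174192 + (-683 + 279))) = -3134725/(-1803386 + (-174192 - 404)) = -3134725/(-1803386 - 174596) = -3134725/(-1977982) = -3134725*(-1/1977982) = 3134725/1977982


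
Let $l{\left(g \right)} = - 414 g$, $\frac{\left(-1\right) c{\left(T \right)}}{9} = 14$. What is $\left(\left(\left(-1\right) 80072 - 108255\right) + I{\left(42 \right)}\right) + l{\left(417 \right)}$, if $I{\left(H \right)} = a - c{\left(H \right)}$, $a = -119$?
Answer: $-360958$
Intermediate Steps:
$c{\left(T \right)} = -126$ ($c{\left(T \right)} = \left(-9\right) 14 = -126$)
$I{\left(H \right)} = 7$ ($I{\left(H \right)} = -119 - -126 = -119 + 126 = 7$)
$\left(\left(\left(-1\right) 80072 - 108255\right) + I{\left(42 \right)}\right) + l{\left(417 \right)} = \left(\left(\left(-1\right) 80072 - 108255\right) + 7\right) - 172638 = \left(\left(-80072 - 108255\right) + 7\right) - 172638 = \left(-188327 + 7\right) - 172638 = -188320 - 172638 = -360958$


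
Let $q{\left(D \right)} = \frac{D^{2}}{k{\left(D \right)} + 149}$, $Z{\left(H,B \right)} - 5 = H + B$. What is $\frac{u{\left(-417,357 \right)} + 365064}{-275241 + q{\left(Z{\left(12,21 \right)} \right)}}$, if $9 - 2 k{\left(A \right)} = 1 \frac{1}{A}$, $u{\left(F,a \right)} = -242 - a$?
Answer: $- \frac{4251484225}{3210576521} \approx -1.3242$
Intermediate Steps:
$Z{\left(H,B \right)} = 5 + B + H$ ($Z{\left(H,B \right)} = 5 + \left(H + B\right) = 5 + \left(B + H\right) = 5 + B + H$)
$k{\left(A \right)} = \frac{9}{2} - \frac{1}{2 A}$ ($k{\left(A \right)} = \frac{9}{2} - \frac{1 \frac{1}{A}}{2} = \frac{9}{2} - \frac{1}{2 A}$)
$q{\left(D \right)} = \frac{D^{2}}{149 + \frac{-1 + 9 D}{2 D}}$ ($q{\left(D \right)} = \frac{D^{2}}{\frac{-1 + 9 D}{2 D} + 149} = \frac{D^{2}}{149 + \frac{-1 + 9 D}{2 D}}$)
$\frac{u{\left(-417,357 \right)} + 365064}{-275241 + q{\left(Z{\left(12,21 \right)} \right)}} = \frac{\left(-242 - 357\right) + 365064}{-275241 + \frac{2 \left(5 + 21 + 12\right)^{3}}{-1 + 307 \left(5 + 21 + 12\right)}} = \frac{\left(-242 - 357\right) + 365064}{-275241 + \frac{2 \cdot 38^{3}}{-1 + 307 \cdot 38}} = \frac{-599 + 365064}{-275241 + 2 \cdot 54872 \frac{1}{-1 + 11666}} = \frac{364465}{-275241 + 2 \cdot 54872 \cdot \frac{1}{11665}} = \frac{364465}{-275241 + \frac{109744}{11665}} = \frac{364465}{- \frac{3210576521}{11665}} = 364465 \left(- \frac{11665}{3210576521}\right) = - \frac{4251484225}{3210576521}$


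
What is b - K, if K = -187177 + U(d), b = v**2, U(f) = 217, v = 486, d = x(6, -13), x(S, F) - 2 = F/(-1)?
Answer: 423156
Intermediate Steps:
x(S, F) = 2 - F (x(S, F) = 2 + F/(-1) = 2 + F*(-1) = 2 - F)
d = 15 (d = 2 - 1*(-13) = 2 + 13 = 15)
b = 236196 (b = 486**2 = 236196)
K = -186960 (K = -187177 + 217 = -186960)
b - K = 236196 - 1*(-186960) = 236196 + 186960 = 423156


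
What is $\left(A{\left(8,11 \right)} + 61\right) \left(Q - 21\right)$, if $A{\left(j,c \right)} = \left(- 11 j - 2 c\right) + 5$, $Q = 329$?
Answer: $-13552$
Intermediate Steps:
$A{\left(j,c \right)} = 5 - 11 j - 2 c$
$\left(A{\left(8,11 \right)} + 61\right) \left(Q - 21\right) = \left(\left(5 - 88 - 22\right) + 61\right) \left(329 - 21\right) = \left(\left(5 - 88 - 22\right) + 61\right) 308 = \left(-105 + 61\right) 308 = \left(-44\right) 308 = -13552$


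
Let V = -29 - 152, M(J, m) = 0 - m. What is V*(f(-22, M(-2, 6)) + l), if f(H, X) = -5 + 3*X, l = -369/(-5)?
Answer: -45974/5 ≈ -9194.8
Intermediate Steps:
M(J, m) = -m
l = 369/5 (l = -369*(-⅕) = 369/5 ≈ 73.800)
V = -181
V*(f(-22, M(-2, 6)) + l) = -181*((-5 + 3*(-1*6)) + 369/5) = -181*((-5 + 3*(-6)) + 369/5) = -181*((-5 - 18) + 369/5) = -181*(-23 + 369/5) = -181*254/5 = -45974/5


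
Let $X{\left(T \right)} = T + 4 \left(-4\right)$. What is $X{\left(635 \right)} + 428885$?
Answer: $429504$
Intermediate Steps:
$X{\left(T \right)} = -16 + T$ ($X{\left(T \right)} = T - 16 = -16 + T$)
$X{\left(635 \right)} + 428885 = \left(-16 + 635\right) + 428885 = 619 + 428885 = 429504$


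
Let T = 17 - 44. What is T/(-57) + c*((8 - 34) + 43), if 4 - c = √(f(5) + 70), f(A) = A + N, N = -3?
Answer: 1301/19 - 102*√2 ≈ -75.776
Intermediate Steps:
f(A) = -3 + A (f(A) = A - 3 = -3 + A)
T = -27
c = 4 - 6*√2 (c = 4 - √((-3 + 5) + 70) = 4 - √(2 + 70) = 4 - √72 = 4 - 6*√2 ≈ -4.4853)
T/(-57) + c*((8 - 34) + 43) = -27/(-57) + (4 - 6*√2)*((8 - 34) + 43) = -27*(-1/57) + (4 - 6*√2)*(-26 + 43) = 9/19 + (4 - 6*√2)*17 = 9/19 + (68 - 102*√2) = 1301/19 - 102*√2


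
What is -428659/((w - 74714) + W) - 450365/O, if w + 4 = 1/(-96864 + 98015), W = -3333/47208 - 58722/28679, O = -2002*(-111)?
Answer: 415591742853988204201/112012772337797204874 ≈ 3.7102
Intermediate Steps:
O = 222222
W = -136558823/64470392 (W = -3333*1/47208 - 58722*1/28679 = -1111/15736 - 58722/28679 = -136558823/64470392 ≈ -2.1182)
w = -4603/1151 (w = -4 + 1/(-96864 + 98015) = -4 + 1/1151 = -4603/1151 ≈ -3.9991)
-428659/((w - 74714) + W) - 450365/O = -428659/((-4603/1151 - 74714) - 136558823/64470392) - 450365/222222 = -428659/(-86000417/1151 - 136558823/64470392) - 450365*1/222222 = -428659/(-5544637775358737/74205421192) - 450365/222222 = -428659*(-74205421192/5544637775358737) - 450365/222222 = 2891711058431048/504057979578067 - 450365/222222 = 415591742853988204201/112012772337797204874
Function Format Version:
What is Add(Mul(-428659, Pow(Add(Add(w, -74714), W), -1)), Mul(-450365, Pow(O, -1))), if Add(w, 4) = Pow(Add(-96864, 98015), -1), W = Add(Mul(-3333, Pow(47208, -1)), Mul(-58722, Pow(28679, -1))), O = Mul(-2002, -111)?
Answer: Rational(415591742853988204201, 112012772337797204874) ≈ 3.7102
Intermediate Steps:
O = 222222
W = Rational(-136558823, 64470392) (W = Add(Mul(-3333, Rational(1, 47208)), Mul(-58722, Rational(1, 28679))) = Add(Rational(-1111, 15736), Rational(-58722, 28679)) = Rational(-136558823, 64470392) ≈ -2.1182)
w = Rational(-4603, 1151) (w = Add(-4, Pow(Add(-96864, 98015), -1)) = Add(-4, Pow(1151, -1)) = Add(-4, Rational(1, 1151)) = Rational(-4603, 1151) ≈ -3.9991)
Add(Mul(-428659, Pow(Add(Add(w, -74714), W), -1)), Mul(-450365, Pow(O, -1))) = Add(Mul(-428659, Pow(Add(Add(Rational(-4603, 1151), -74714), Rational(-136558823, 64470392)), -1)), Mul(-450365, Pow(222222, -1))) = Add(Mul(-428659, Pow(Add(Rational(-86000417, 1151), Rational(-136558823, 64470392)), -1)), Mul(-450365, Rational(1, 222222))) = Add(Mul(-428659, Pow(Rational(-5544637775358737, 74205421192), -1)), Rational(-450365, 222222)) = Add(Mul(-428659, Rational(-74205421192, 5544637775358737)), Rational(-450365, 222222)) = Add(Rational(2891711058431048, 504057979578067), Rational(-450365, 222222)) = Rational(415591742853988204201, 112012772337797204874)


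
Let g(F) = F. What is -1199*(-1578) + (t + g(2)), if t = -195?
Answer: 1891829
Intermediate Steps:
-1199*(-1578) + (t + g(2)) = -1199*(-1578) + (-195 + 2) = 1892022 - 193 = 1891829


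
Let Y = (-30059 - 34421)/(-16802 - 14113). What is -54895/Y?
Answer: -339415785/12896 ≈ -26319.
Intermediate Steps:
Y = 12896/6183 (Y = -64480/(-30915) = -64480*(-1/30915) = 12896/6183 ≈ 2.0857)
-54895/Y = -54895/12896/6183 = -54895*6183/12896 = -339415785/12896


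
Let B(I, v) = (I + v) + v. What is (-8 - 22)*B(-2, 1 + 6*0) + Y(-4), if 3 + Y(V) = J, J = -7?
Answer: -10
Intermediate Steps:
Y(V) = -10 (Y(V) = -3 - 7 = -10)
B(I, v) = I + 2*v
(-8 - 22)*B(-2, 1 + 6*0) + Y(-4) = (-8 - 22)*(-2 + 2*(1 + 6*0)) - 10 = -30*(-2 + 2*(1 + 0)) - 10 = -30*(-2 + 2*1) - 10 = -30*(-2 + 2) - 10 = -30*0 - 10 = 0 - 10 = -10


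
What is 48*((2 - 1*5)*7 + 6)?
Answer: -720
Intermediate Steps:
48*((2 - 1*5)*7 + 6) = 48*((2 - 5)*7 + 6) = 48*(-3*7 + 6) = 48*(-21 + 6) = 48*(-15) = -720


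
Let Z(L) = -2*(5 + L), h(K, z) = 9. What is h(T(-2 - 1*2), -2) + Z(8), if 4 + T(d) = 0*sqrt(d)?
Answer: -17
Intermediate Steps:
T(d) = -4 (T(d) = -4 + 0*sqrt(d) = -4 + 0 = -4)
Z(L) = -10 - 2*L
h(T(-2 - 1*2), -2) + Z(8) = 9 + (-10 - 2*8) = 9 + (-10 - 16) = 9 - 26 = -17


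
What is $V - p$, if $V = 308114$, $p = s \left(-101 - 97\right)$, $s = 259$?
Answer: $359396$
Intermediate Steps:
$p = -51282$ ($p = 259 \left(-101 - 97\right) = 259 \left(-198\right) = -51282$)
$V - p = 308114 - -51282 = 308114 + 51282 = 359396$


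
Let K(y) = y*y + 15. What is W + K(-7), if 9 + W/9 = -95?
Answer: -872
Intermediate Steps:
W = -936 (W = -81 + 9*(-95) = -81 - 855 = -936)
K(y) = 15 + y**2 (K(y) = y**2 + 15 = 15 + y**2)
W + K(-7) = -936 + (15 + (-7)**2) = -936 + (15 + 49) = -936 + 64 = -872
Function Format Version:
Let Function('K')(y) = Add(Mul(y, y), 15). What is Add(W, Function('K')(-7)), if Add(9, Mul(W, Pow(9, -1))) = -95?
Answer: -872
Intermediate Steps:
W = -936 (W = Add(-81, Mul(9, -95)) = Add(-81, -855) = -936)
Function('K')(y) = Add(15, Pow(y, 2)) (Function('K')(y) = Add(Pow(y, 2), 15) = Add(15, Pow(y, 2)))
Add(W, Function('K')(-7)) = Add(-936, Add(15, Pow(-7, 2))) = Add(-936, Add(15, 49)) = Add(-936, 64) = -872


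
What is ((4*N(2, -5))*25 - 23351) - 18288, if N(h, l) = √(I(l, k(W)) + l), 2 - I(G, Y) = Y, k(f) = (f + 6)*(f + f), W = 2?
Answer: -41639 + 100*I*√35 ≈ -41639.0 + 591.61*I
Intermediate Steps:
k(f) = 2*f*(6 + f) (k(f) = (6 + f)*(2*f) = 2*f*(6 + f))
I(G, Y) = 2 - Y
N(h, l) = √(-30 + l) (N(h, l) = √((2 - 2*2*(6 + 2)) + l) = √((2 - 2*2*8) + l) = √((2 - 1*32) + l) = √((2 - 32) + l) = √(-30 + l))
((4*N(2, -5))*25 - 23351) - 18288 = ((4*√(-30 - 5))*25 - 23351) - 18288 = ((4*√(-35))*25 - 23351) - 18288 = ((4*(I*√35))*25 - 23351) - 18288 = ((4*I*√35)*25 - 23351) - 18288 = (100*I*√35 - 23351) - 18288 = (-23351 + 100*I*√35) - 18288 = -41639 + 100*I*√35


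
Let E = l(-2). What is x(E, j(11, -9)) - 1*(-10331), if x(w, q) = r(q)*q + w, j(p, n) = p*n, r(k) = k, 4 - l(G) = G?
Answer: 20138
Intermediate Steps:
l(G) = 4 - G
j(p, n) = n*p
E = 6 (E = 4 - 1*(-2) = 4 + 2 = 6)
x(w, q) = w + q² (x(w, q) = q*q + w = q² + w = w + q²)
x(E, j(11, -9)) - 1*(-10331) = (6 + (-9*11)²) - 1*(-10331) = (6 + (-99)²) + 10331 = (6 + 9801) + 10331 = 9807 + 10331 = 20138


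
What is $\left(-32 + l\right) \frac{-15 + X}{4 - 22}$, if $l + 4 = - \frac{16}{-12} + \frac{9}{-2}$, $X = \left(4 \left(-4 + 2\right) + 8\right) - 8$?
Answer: $- \frac{5405}{108} \approx -50.046$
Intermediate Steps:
$X = -8$ ($X = \left(4 \left(-2\right) + 8\right) - 8 = \left(-8 + 8\right) - 8 = 0 - 8 = -8$)
$l = - \frac{43}{6}$ ($l = -4 + \left(- \frac{16}{-12} + \frac{9}{-2}\right) = -4 + \left(\left(-16\right) \left(- \frac{1}{12}\right) + 9 \left(- \frac{1}{2}\right)\right) = -4 + \left(\frac{4}{3} - \frac{9}{2}\right) = -4 - \frac{19}{6} = - \frac{43}{6} \approx -7.1667$)
$\left(-32 + l\right) \frac{-15 + X}{4 - 22} = \left(-32 - \frac{43}{6}\right) \frac{-15 - 8}{4 - 22} = - \frac{235 \left(- \frac{23}{-18}\right)}{6} = - \frac{235 \left(\left(-23\right) \left(- \frac{1}{18}\right)\right)}{6} = \left(- \frac{235}{6}\right) \frac{23}{18} = - \frac{5405}{108}$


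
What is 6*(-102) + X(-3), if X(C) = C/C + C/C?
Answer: -610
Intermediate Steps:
X(C) = 2 (X(C) = 1 + 1 = 2)
6*(-102) + X(-3) = 6*(-102) + 2 = -612 + 2 = -610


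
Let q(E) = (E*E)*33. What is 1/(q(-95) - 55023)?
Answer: 1/242802 ≈ 4.1186e-6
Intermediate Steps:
q(E) = 33*E² (q(E) = E²*33 = 33*E²)
1/(q(-95) - 55023) = 1/(33*(-95)² - 55023) = 1/(33*9025 - 55023) = 1/(297825 - 55023) = 1/242802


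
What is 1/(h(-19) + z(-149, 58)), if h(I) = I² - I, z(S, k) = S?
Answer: 1/231 ≈ 0.0043290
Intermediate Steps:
1/(h(-19) + z(-149, 58)) = 1/(-19*(-1 - 19) - 149) = 1/(-19*(-20) - 149) = 1/(380 - 149) = 1/231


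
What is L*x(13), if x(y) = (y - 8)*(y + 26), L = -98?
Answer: -19110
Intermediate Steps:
x(y) = (-8 + y)*(26 + y)
L*x(13) = -98*(-208 + 13² + 18*13) = -98*(-208 + 169 + 234) = -98*195 = -19110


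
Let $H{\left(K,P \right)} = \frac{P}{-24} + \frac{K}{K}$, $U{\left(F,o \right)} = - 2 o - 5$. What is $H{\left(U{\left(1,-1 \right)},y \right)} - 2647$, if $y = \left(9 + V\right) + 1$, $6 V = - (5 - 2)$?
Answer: $- \frac{127027}{48} \approx -2646.4$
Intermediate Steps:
$V = - \frac{1}{2}$ ($V = \frac{\left(-1\right) \left(5 - 2\right)}{6} = \frac{\left(-1\right) 3}{6} = \frac{1}{6} \left(-3\right) = - \frac{1}{2} \approx -0.5$)
$U{\left(F,o \right)} = -5 - 2 o$
$y = \frac{19}{2}$ ($y = \left(9 - \frac{1}{2}\right) + 1 = \frac{17}{2} + 1 = \frac{19}{2} \approx 9.5$)
$H{\left(K,P \right)} = 1 - \frac{P}{24}$ ($H{\left(K,P \right)} = P \left(- \frac{1}{24}\right) + 1 = - \frac{P}{24} + 1 = 1 - \frac{P}{24}$)
$H{\left(U{\left(1,-1 \right)},y \right)} - 2647 = \left(1 - \frac{19}{48}\right) - 2647 = \frac{29}{48} - 2647 = - \frac{127027}{48}$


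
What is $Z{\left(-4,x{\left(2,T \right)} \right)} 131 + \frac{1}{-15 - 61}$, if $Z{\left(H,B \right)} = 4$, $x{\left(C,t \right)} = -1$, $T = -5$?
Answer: $\frac{39823}{76} \approx 523.99$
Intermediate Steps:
$Z{\left(-4,x{\left(2,T \right)} \right)} 131 + \frac{1}{-15 - 61} = 4 \cdot 131 + \frac{1}{-15 - 61} = 524 + \frac{1}{-76} = 524 - \frac{1}{76} = \frac{39823}{76}$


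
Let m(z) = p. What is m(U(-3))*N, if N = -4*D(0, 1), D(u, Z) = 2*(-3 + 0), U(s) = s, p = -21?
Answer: -504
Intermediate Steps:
m(z) = -21
D(u, Z) = -6 (D(u, Z) = 2*(-3) = -6)
N = 24 (N = -4*(-6) = 24)
m(U(-3))*N = -21*24 = -504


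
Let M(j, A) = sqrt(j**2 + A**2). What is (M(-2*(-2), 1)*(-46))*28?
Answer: -1288*sqrt(17) ≈ -5310.6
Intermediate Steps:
M(j, A) = sqrt(A**2 + j**2)
(M(-2*(-2), 1)*(-46))*28 = (sqrt(1**2 + (-2*(-2))**2)*(-46))*28 = (sqrt(1 + 4**2)*(-46))*28 = (sqrt(1 + 16)*(-46))*28 = (sqrt(17)*(-46))*28 = -46*sqrt(17)*28 = -1288*sqrt(17)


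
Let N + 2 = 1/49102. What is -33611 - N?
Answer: -1650269119/49102 ≈ -33609.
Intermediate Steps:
N = -98203/49102 (N = -2 + 1/49102 = -98203/49102 ≈ -2.0000)
-33611 - N = -33611 - 1*(-98203/49102) = -33611 + 98203/49102 = -1650269119/49102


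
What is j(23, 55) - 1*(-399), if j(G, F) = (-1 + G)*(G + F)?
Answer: 2115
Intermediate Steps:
j(G, F) = (-1 + G)*(F + G)
j(23, 55) - 1*(-399) = (23**2 - 1*55 - 1*23 + 55*23) - 1*(-399) = (529 - 55 - 23 + 1265) + 399 = 1716 + 399 = 2115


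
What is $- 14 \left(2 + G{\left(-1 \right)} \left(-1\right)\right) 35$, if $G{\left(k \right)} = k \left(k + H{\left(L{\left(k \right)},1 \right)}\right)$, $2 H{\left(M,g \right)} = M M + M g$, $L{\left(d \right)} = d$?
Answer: $-490$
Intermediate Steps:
$H{\left(M,g \right)} = \frac{M^{2}}{2} + \frac{M g}{2}$ ($H{\left(M,g \right)} = \frac{M M + M g}{2} = \frac{M^{2} + M g}{2} = \frac{M^{2}}{2} + \frac{M g}{2}$)
$G{\left(k \right)} = k \left(k + \frac{k \left(1 + k\right)}{2}\right)$ ($G{\left(k \right)} = k \left(k + \frac{k \left(k + 1\right)}{2}\right) = k \left(k + \frac{k \left(1 + k\right)}{2}\right)$)
$- 14 \left(2 + G{\left(-1 \right)} \left(-1\right)\right) 35 = - 14 \left(2 + \frac{\left(-1\right)^{2} \left(3 - 1\right)}{2} \left(-1\right)\right) 35 = - 14 \left(2 + \frac{1}{2} \cdot 1 \cdot 2 \left(-1\right)\right) 35 = - 14 \left(2 + 1 \left(-1\right)\right) 35 = - 14 \left(2 - 1\right) 35 = \left(-14\right) 1 \cdot 35 = \left(-14\right) 35 = -490$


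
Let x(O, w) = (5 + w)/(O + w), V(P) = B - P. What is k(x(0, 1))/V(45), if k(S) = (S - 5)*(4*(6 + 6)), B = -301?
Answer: -24/173 ≈ -0.13873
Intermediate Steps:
V(P) = -301 - P
x(O, w) = (5 + w)/(O + w)
k(S) = -240 + 48*S (k(S) = (-5 + S)*(4*12) = (-5 + S)*48 = -240 + 48*S)
k(x(0, 1))/V(45) = (-240 + 48*((5 + 1)/(0 + 1)))/(-301 - 1*45) = (-240 + 48*(6/1))/(-301 - 45) = (-240 + 48*(1*6))/(-346) = (-240 + 48*6)*(-1/346) = (-240 + 288)*(-1/346) = 48*(-1/346) = -24/173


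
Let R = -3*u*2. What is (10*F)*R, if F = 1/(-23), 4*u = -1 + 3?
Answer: 30/23 ≈ 1.3043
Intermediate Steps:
u = ½ (u = (-1 + 3)/4 = (¼)*2 = ½ ≈ 0.50000)
R = -3 (R = -3*½*2 = -3/2*2 = -3)
F = -1/23 ≈ -0.043478
(10*F)*R = (10*(-1/23))*(-3) = -10/23*(-3) = 30/23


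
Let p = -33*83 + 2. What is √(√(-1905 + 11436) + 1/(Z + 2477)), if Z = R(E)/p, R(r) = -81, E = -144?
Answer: √(153354110 + 1139588006700*√1059)/616330 ≈ 9.8806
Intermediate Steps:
p = -2737 (p = -2739 + 2 = -2737)
Z = 81/2737 (Z = -81/(-2737) = -81*(-1/2737) = 81/2737 ≈ 0.029594)
√(√(-1905 + 11436) + 1/(Z + 2477)) = √(√(-1905 + 11436) + 1/(81/2737 + 2477)) = √(√9531 + 1/(6779630/2737)) = √(3*√1059 + 2737/6779630) = √(2737/6779630 + 3*√1059)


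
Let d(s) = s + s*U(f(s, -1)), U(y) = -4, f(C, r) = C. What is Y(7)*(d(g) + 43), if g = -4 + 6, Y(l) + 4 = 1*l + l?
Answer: 370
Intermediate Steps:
Y(l) = -4 + 2*l (Y(l) = -4 + (1*l + l) = -4 + (l + l) = -4 + 2*l)
g = 2
d(s) = -3*s (d(s) = s + s*(-4) = s - 4*s = -3*s)
Y(7)*(d(g) + 43) = (-4 + 2*7)*(-3*2 + 43) = (-4 + 14)*(-6 + 43) = 10*37 = 370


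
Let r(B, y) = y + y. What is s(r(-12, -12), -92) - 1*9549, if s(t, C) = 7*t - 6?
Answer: -9723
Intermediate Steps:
r(B, y) = 2*y
s(t, C) = -6 + 7*t
s(r(-12, -12), -92) - 1*9549 = (-6 + 7*(2*(-12))) - 1*9549 = (-6 + 7*(-24)) - 9549 = (-6 - 168) - 9549 = -174 - 9549 = -9723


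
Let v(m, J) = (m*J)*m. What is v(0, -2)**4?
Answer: 0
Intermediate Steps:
v(m, J) = J*m**2 (v(m, J) = (J*m)*m = J*m**2)
v(0, -2)**4 = (-2*0**2)**4 = (-2*0)**4 = 0**4 = 0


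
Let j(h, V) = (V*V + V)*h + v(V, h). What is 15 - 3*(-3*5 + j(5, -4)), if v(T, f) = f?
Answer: -135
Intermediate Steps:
j(h, V) = h + h*(V + V**2) (j(h, V) = (V*V + V)*h + h = (V**2 + V)*h + h = (V + V**2)*h + h = h*(V + V**2) + h = h + h*(V + V**2))
15 - 3*(-3*5 + j(5, -4)) = 15 - 3*(-3*5 + 5*(1 - 4 + (-4)**2)) = 15 - 3*(-15 + 5*(1 - 4 + 16)) = 15 - 3*(-15 + 5*13) = 15 - 3*(-15 + 65) = 15 - 3*50 = 15 - 150 = -135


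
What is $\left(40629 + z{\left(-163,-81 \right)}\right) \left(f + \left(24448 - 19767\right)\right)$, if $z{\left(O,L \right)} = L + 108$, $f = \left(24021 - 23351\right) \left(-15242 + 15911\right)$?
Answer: $18413549616$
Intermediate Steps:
$f = 448230$ ($f = 670 \cdot 669 = 448230$)
$z{\left(O,L \right)} = 108 + L$
$\left(40629 + z{\left(-163,-81 \right)}\right) \left(f + \left(24448 - 19767\right)\right) = \left(40629 + \left(108 - 81\right)\right) \left(448230 + \left(24448 - 19767\right)\right) = \left(40629 + 27\right) \left(448230 + 4681\right) = 40656 \cdot 452911 = 18413549616$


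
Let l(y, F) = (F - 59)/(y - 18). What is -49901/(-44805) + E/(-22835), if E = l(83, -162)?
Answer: 1139641672/1023122175 ≈ 1.1139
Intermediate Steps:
l(y, F) = (-59 + F)/(-18 + y)
E = -17/5 (E = (-59 - 162)/(-18 + 83) = -221/65 = (1/65)*(-221) = -17/5 ≈ -3.4000)
-49901/(-44805) + E/(-22835) = -49901/(-44805) - 17/5/(-22835) = -49901*(-1/44805) - 17/5*(-1/22835) = 49901/44805 + 17/114175 = 1139641672/1023122175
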